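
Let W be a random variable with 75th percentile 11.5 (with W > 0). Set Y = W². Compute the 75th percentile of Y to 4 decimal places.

75th percentile of Y = 132.25

W² is increasing, so P_{75}(Y) = g(P_{75}(W)) = 132.25.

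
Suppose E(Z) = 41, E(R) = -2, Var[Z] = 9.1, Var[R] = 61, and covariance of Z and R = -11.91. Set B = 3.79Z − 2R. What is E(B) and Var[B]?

E(B) = 159.39, Var[B] = 555.26891

E(B) = 3.79·E(Z) + (-2)·E(R) = 3.79·41 + (-2)·(-2) = 159.39.
Var[B] = a²·Var[Z] + b²·Var[R] + 2ab·covariance of Z and R with a = 3.79, b = -2.
= 3.79²·9.1 + (-2)²·61 + 2·3.79·(-2)·(-11.91)
= 130.71331 + 244 + 180.5556 = 555.26891.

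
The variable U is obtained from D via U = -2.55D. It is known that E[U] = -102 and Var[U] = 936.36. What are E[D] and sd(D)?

From U = -2.55D: E[U] = a·E[D] + b, so E[D] = (E[U] − b)/a = (-102 − 0)/(-2.55) = 40.
sd(U) = √936.36 = 30.6.
sd(U) = |a|·sd(D), so sd(D) = 30.6/|-2.55| = 12.

E[D] = 40, sd(D) = 12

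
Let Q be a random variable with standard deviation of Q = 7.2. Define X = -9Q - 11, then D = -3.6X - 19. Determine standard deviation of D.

standard deviation of X = |-9|·7.2 = 64.8.
standard deviation of D = |-3.6|·64.8 = 233.28.

standard deviation of D = 233.28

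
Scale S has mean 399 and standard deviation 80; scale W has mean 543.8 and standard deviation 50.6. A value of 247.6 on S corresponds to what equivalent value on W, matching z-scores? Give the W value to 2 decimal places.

W = 448.04

z = (247.6 − 399)/80 = -1.8925.
W = 543.8 + z·50.6 = 543.8 + (247.6 − 399)·50.6/80 ≈ 448.04.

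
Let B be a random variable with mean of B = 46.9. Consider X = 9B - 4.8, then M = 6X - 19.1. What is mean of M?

mean of M = 2484.7

mean of X = 9·46.9 + (-4.8) = 417.3.
mean of M = 6·417.3 + (-19.1) = 2484.7.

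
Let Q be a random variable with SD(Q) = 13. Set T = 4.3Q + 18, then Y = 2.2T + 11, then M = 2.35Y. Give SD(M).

SD(T) = |4.3|·13 = 55.9.
SD(Y) = |2.2|·55.9 = 122.98.
SD(M) = |2.35|·122.98 = 289.003.

SD(M) = 289.003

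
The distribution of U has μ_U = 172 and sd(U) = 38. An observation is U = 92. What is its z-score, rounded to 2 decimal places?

z = -2.11

z = (U − μ_U) / sd(U) = (92 − 172) / 38 ≈ -2.11.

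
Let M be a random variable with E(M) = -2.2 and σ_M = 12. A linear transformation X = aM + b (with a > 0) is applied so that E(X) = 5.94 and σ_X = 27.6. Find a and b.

a = 2.3, b = 11

σ_X = a·σ_M (a > 0), so a = 27.6/12 = 2.3.
E(X) = a·E(M) + b, so b = 5.94 − 2.3·(-2.2) = 11.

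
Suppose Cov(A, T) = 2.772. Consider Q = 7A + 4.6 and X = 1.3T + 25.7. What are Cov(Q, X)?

Cov(Q, X) = a·c·Cov(A, T) = 7·1.3·2.772 = 25.2252. Additive constants drop out.

Cov(Q, X) = 25.2252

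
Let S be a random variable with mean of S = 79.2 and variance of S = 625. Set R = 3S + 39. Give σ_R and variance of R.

σ_R = 75, variance of R = 5625

R = 3S + 39 is linear with a = 3, b = 39.
σ_S = √625 = 25.
σ_R = |a|·σ_S = |3|·25 = 75.
variance of R = a²·variance of S = 3²·625 = 5625 (the additive constant 39 does not affect variance).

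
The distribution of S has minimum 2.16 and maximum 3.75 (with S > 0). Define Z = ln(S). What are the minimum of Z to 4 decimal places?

ln(S) is increasing on this domain, so min(Z) comes from min(S) = 2.16: min(Z) = ln(2.16) ≈ 0.7701.

min(Z) = 0.7701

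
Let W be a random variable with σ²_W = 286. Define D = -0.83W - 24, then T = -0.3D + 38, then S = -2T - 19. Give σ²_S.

σ²_D = (-0.83)²·286 = 197.0254.
σ²_T = (-0.3)²·197.0254 = 17.732286.
σ²_S = (-2)²·17.732286 = 70.929144.

σ²_S = 70.929144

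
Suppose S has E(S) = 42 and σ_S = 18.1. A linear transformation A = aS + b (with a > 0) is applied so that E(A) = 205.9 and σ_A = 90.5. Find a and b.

a = 5, b = -4.1

σ_A = a·σ_S (a > 0), so a = 90.5/18.1 = 5.
E(A) = a·E(S) + b, so b = 205.9 − 5·42 = -4.1.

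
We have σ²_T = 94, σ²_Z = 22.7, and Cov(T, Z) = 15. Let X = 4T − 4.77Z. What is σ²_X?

σ²_X = 1448.09083

σ²_X = a²·σ²_T + b²·σ²_Z + 2ab·Cov(T, Z) with a = 4, b = -4.77.
= 4²·94 + (-4.77)²·22.7 + 2·4·(-4.77)·15
= 1504 + 516.49083 + (-572.4) = 1448.09083.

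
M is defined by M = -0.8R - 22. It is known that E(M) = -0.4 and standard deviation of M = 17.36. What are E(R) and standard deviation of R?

From M = -0.8R - 22: E(M) = a·E(R) + b, so E(R) = (E(M) − b)/a = (-0.4 − (-22))/(-0.8) = -27.
standard deviation of M = |a|·standard deviation of R, so standard deviation of R = 17.36/|-0.8| = 21.7.

E(R) = -27, standard deviation of R = 21.7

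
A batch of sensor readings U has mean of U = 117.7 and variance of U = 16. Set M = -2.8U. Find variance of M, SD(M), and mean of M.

variance of M = 125.44, SD(M) = 11.2, mean of M = -329.56

M = -2.8U is linear with a = -2.8, b = 0.
variance of M = a²·variance of U = (-2.8)²·16 = 125.44.
SD(U) = √16 = 4.
SD(M) = |a|·SD(U) = |-2.8|·4 = 11.2.
mean of M = a·mean of U + b = (-2.8)·117.7 = -329.56.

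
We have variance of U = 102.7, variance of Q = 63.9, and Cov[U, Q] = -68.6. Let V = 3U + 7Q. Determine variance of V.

variance of V = 1174.2

variance of V = a²·variance of U + b²·variance of Q + 2ab·Cov[U, Q] with a = 3, b = 7.
= 3²·102.7 + 7²·63.9 + 2·3·7·(-68.6)
= 924.3 + 3131.1 + (-2881.2) = 1174.2.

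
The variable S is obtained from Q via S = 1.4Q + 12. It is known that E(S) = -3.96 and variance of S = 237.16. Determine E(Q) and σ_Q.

E(Q) = -11.4, σ_Q = 11

From S = 1.4Q + 12: E(S) = a·E(Q) + b, so E(Q) = (E(S) − b)/a = (-3.96 − 12)/1.4 = -11.4.
σ_S = √237.16 = 15.4.
σ_S = |a|·σ_Q, so σ_Q = 15.4/|1.4| = 11.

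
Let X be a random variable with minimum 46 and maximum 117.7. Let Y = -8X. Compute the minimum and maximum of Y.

a = -8 < 0, so order reverses: min(Y) = a·max(X)+b = (-8)·117.7 = -941.6; max(Y) = a·min(X)+b = (-8)·46 = -368.

min(Y) = -941.6, max(Y) = -368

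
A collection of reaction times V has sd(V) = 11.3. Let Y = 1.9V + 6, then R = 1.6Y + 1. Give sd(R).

sd(Y) = |1.9|·11.3 = 21.47.
sd(R) = |1.6|·21.47 = 34.352.

sd(R) = 34.352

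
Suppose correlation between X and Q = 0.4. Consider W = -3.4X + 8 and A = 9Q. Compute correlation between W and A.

correlation between W and A = -0.4

Linear rescalings preserve |correlation|; the slopes -3.4 and 9 have opposite signs, so the correlation flips sign: correlation between W and A = −correlation between X and Q = -0.4.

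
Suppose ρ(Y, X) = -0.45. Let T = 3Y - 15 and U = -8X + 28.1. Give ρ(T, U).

ρ(T, U) = 0.45

Linear rescalings preserve |correlation|; the slopes 3 and -8 have opposite signs, so the correlation flips sign: ρ(T, U) = −ρ(Y, X) = 0.45.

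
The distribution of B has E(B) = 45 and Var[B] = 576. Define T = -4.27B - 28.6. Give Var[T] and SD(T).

T = -4.27B - 28.6 is linear with a = -4.27, b = -28.6.
Var[T] = a²·Var[B] = (-4.27)²·576 = 10502.1504 (the additive constant -28.6 does not affect variance).
SD(B) = √576 = 24.
SD(T) = |a|·SD(B) = |-4.27|·24 = 102.48.

Var[T] = 10502.1504, SD(T) = 102.48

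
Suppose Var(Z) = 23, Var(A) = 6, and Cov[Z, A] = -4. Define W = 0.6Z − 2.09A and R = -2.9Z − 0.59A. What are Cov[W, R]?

By bilinearity, Cov[W, R] = ac·Var(Z) + bd·Var(A) + (ad+bc)·Cov[Z, A], with a=0.6, b=-2.09, c=-2.9, d=-0.59.
ac·Var(Z) = 0.6·(-2.9)·23 = -40.02
bd·Var(A) = (-2.09)·(-0.59)·6 = 7.3986
(ad+bc)·Cov[Z, A] = (5.707)·(-4) = -22.828
Cov[W, R] = -40.02 + 7.3986 + (-22.828) = -55.4494.

Cov[W, R] = -55.4494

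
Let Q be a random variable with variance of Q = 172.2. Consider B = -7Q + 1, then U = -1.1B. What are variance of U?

variance of U = 10209.738

variance of B = (-7)²·172.2 = 8437.8.
variance of U = (-1.1)²·8437.8 = 10209.738.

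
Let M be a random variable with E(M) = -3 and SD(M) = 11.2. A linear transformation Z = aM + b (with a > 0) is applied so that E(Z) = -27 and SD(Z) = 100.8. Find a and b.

SD(Z) = a·SD(M) (a > 0), so a = 100.8/11.2 = 9.
E(Z) = a·E(M) + b, so b = -27 − 9·(-3) = 0.

a = 9, b = 0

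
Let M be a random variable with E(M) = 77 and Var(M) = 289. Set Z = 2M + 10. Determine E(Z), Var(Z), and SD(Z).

Z = 2M + 10 is linear with a = 2, b = 10.
E(Z) = a·E(M) + b = 2·77 + 10 = 164.
Var(Z) = a²·Var(M) = 2²·289 = 1156 (the additive constant 10 does not affect variance).
SD(M) = √289 = 17.
SD(Z) = |a|·SD(M) = |2|·17 = 34.

E(Z) = 164, Var(Z) = 1156, SD(Z) = 34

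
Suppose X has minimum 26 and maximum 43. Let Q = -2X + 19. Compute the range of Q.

Range(Q) = 34

Range of X = 43 − 26 = 17.
Range(Q) = |a|·Range(X) = |-2|·17 = 34.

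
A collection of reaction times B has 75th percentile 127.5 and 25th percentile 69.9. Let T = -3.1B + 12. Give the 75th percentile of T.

Since a = -3.1 < 0 the transformation is decreasing, reversing order: the 75th percentile of T corresponds to the 25th percentile of B.
So P_{75}(T) = a·P_{25}(B) + b = (-3.1)·69.9 + 12 = -204.69.

75th percentile of T = -204.69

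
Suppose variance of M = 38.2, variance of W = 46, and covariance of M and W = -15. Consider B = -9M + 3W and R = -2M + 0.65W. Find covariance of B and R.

covariance of B and R = 955.05

By bilinearity, covariance of B and R = ac·variance of M + bd·variance of W + (ad+bc)·covariance of M and W, with a=-9, b=3, c=-2, d=0.65.
ac·variance of M = (-9)·(-2)·38.2 = 687.6
bd·variance of W = 3·0.65·46 = 89.7
(ad+bc)·covariance of M and W = (-11.85)·(-15) = 177.75
covariance of B and R = 687.6 + 89.7 + 177.75 = 955.05.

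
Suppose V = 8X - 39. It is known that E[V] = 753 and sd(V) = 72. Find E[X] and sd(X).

E[X] = 99, sd(X) = 9

From V = 8X - 39: E[V] = a·E[X] + b, so E[X] = (E[V] − b)/a = (753 − (-39))/8 = 99.
sd(V) = |a|·sd(X), so sd(X) = 72/|8| = 9.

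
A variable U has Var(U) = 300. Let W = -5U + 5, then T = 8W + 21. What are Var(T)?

Var(T) = 480000

Var(W) = (-5)²·300 = 7500.
Var(T) = 8²·7500 = 480000.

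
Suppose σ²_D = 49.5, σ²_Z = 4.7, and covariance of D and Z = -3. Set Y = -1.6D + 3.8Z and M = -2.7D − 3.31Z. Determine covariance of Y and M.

covariance of Y and M = 169.6154

By bilinearity, covariance of Y and M = ac·σ²_D + bd·σ²_Z + (ad+bc)·covariance of D and Z, with a=-1.6, b=3.8, c=-2.7, d=-3.31.
ac·σ²_D = (-1.6)·(-2.7)·49.5 = 213.84
bd·σ²_Z = 3.8·(-3.31)·4.7 = -59.1166
(ad+bc)·covariance of D and Z = (-4.964)·(-3) = 14.892
covariance of Y and M = 213.84 + (-59.1166) + 14.892 = 169.6154.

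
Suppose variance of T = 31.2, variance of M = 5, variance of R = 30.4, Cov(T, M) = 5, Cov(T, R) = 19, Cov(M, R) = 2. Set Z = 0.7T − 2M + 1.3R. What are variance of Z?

variance of Z = 96.844

variance of Z = a²·variance of T + b²·variance of M + c²·variance of R + 2ab·Cov(T, M) + 2ac·Cov(T, R) + 2bc·Cov(M, R), with a = 0.7, b = -2, c = 1.3.
= 15.288 + 20 + 51.376 + (-14) + 34.58 + (-10.4)
= 96.844.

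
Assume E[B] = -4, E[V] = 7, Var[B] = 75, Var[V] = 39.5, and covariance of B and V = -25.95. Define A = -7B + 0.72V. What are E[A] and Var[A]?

E[A] = 33.04, Var[A] = 3957.0528

E[A] = (-7)·E[B] + 0.72·E[V] = (-7)·(-4) + 0.72·7 = 33.04.
Var[A] = a²·Var[B] + b²·Var[V] + 2ab·covariance of B and V with a = -7, b = 0.72.
= (-7)²·75 + 0.72²·39.5 + 2·(-7)·0.72·(-25.95)
= 3675 + 20.4768 + 261.576 = 3957.0528.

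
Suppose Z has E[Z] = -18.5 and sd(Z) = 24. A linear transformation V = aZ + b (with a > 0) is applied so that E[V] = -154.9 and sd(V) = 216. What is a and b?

a = 9, b = 11.6

sd(V) = a·sd(Z) (a > 0), so a = 216/24 = 9.
E[V] = a·E[Z] + b, so b = -154.9 − 9·(-18.5) = 11.6.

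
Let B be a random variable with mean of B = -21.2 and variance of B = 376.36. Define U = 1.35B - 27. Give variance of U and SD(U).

U = 1.35B - 27 is linear with a = 1.35, b = -27.
variance of U = a²·variance of B = 1.35²·376.36 = 685.9161 (the additive constant -27 does not affect variance).
SD(B) = √376.36 = 19.4.
SD(U) = |a|·SD(B) = |1.35|·19.4 = 26.19.

variance of U = 685.9161, SD(U) = 26.19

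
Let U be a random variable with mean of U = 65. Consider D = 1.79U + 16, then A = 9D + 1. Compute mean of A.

mean of D = 1.79·65 + 16 = 132.35.
mean of A = 9·132.35 + 1 = 1192.15.

mean of A = 1192.15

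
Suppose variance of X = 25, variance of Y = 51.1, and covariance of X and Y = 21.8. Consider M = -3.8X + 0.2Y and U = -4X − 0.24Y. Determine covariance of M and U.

By bilinearity, covariance of M and U = ac·variance of X + bd·variance of Y + (ad+bc)·covariance of X and Y, with a=-3.8, b=0.2, c=-4, d=-0.24.
ac·variance of X = (-3.8)·(-4)·25 = 380
bd·variance of Y = 0.2·(-0.24)·51.1 = -2.4528
(ad+bc)·covariance of X and Y = (0.112)·21.8 = 2.4416
covariance of M and U = 380 + (-2.4528) + 2.4416 = 379.9888.

covariance of M and U = 379.9888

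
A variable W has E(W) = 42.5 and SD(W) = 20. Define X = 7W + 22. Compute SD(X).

X = 7W + 22 is linear with a = 7, b = 22.
SD(X) = |a|·SD(W) = |7|·20 = 140.

SD(X) = 140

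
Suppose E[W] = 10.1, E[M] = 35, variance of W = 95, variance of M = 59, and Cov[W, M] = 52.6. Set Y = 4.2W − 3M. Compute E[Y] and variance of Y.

E[Y] = 4.2·E[W] + (-3)·E[M] = 4.2·10.1 + (-3)·35 = -62.58.
variance of Y = a²·variance of W + b²·variance of M + 2ab·Cov[W, M] with a = 4.2, b = -3.
= 4.2²·95 + (-3)²·59 + 2·4.2·(-3)·52.6
= 1675.8 + 531 + (-1325.52) = 881.28.

E[Y] = -62.58, variance of Y = 881.28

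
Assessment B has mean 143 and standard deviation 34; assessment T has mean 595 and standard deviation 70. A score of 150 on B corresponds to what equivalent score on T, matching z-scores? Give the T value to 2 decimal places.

T = 609.41

z = (150 − 143)/34 ≈ 0.2059.
T = 595 + z·70 = 595 + (150 − 143)·70/34 ≈ 609.41.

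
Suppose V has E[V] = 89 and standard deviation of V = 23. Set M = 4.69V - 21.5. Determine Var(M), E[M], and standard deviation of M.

Var(M) = 11635.9369, E[M] = 395.91, standard deviation of M = 107.87

M = 4.69V - 21.5 is linear with a = 4.69, b = -21.5.
Var(V) = 23² = 529.
Var(M) = a²·Var(V) = 4.69²·529 = 11635.9369 (the additive constant -21.5 does not affect variance).
E[M] = a·E[V] + b = 4.69·89 + (-21.5) = 395.91.
standard deviation of M = |a|·standard deviation of V = |4.69|·23 = 107.87.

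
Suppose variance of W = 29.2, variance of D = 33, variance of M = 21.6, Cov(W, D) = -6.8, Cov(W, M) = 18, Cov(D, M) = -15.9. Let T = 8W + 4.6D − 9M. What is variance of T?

variance of T = a²·variance of W + b²·variance of D + c²·variance of M + 2ab·Cov(W, D) + 2ac·Cov(W, M) + 2bc·Cov(D, M), with a = 8, b = 4.6, c = -9.
= 1868.8 + 698.28 + 1749.6 + (-500.48) + (-2592) + 1316.52
= 2540.72.

variance of T = 2540.72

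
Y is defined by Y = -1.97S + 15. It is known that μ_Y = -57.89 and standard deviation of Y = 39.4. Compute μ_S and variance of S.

From Y = -1.97S + 15: μ_Y = a·μ_S + b, so μ_S = (μ_Y − b)/a = (-57.89 − 15)/(-1.97) = 37.
variance of Y = 39.4² = 1552.36.
variance of Y = a²·variance of S, so variance of S = 1552.36/(-1.97)² = 400.

μ_S = 37, variance of S = 400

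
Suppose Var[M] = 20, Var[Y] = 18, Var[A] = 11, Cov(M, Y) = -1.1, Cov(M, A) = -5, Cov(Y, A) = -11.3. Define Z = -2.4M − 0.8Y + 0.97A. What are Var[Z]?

Var[Z] = a²·Var[M] + b²·Var[Y] + c²·Var[A] + 2ab·Cov(M, Y) + 2ac·Cov(M, A) + 2bc·Cov(Y, A), with a = -2.4, b = -0.8, c = 0.97.
= 115.2 + 11.52 + 10.3499 + (-4.224) + 23.28 + 17.5376
= 173.6635.

Var[Z] = 173.6635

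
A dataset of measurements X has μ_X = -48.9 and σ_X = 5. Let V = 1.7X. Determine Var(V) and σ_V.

Var(V) = 72.25, σ_V = 8.5

V = 1.7X is linear with a = 1.7, b = 0.
Var(X) = 5² = 25.
Var(V) = a²·Var(X) = 1.7²·25 = 72.25.
σ_V = |a|·σ_X = |1.7|·5 = 8.5.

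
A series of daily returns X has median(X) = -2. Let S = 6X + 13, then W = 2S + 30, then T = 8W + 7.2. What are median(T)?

median(S) = 6·(-2) + 13 = 1.
median(W) = 2·1 + 30 = 32.
median(T) = 8·32 + 7.2 = 263.2.

median(T) = 263.2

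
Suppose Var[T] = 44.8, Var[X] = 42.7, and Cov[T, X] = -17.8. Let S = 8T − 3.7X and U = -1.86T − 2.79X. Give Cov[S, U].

Cov[S, U] = 48.9645

By bilinearity, Cov[S, U] = ac·Var[T] + bd·Var[X] + (ad+bc)·Cov[T, X], with a=8, b=-3.7, c=-1.86, d=-2.79.
ac·Var[T] = 8·(-1.86)·44.8 = -666.624
bd·Var[X] = (-3.7)·(-2.79)·42.7 = 440.7921
(ad+bc)·Cov[T, X] = (-15.438)·(-17.8) = 274.7964
Cov[S, U] = -666.624 + 440.7921 + 274.7964 = 48.9645.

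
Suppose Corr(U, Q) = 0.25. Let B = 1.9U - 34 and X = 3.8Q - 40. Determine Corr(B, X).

Corr(B, X) = 0.25

Linear rescalings preserve correlation up to sign; here the slopes 1.9 and 3.8 have the same sign, so Corr(B, X) = Corr(U, Q) = 0.25.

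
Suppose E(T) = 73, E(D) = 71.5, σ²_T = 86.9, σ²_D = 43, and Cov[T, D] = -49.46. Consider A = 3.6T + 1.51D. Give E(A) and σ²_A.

E(A) = 370.765, σ²_A = 686.53918

E(A) = 3.6·E(T) + 1.51·E(D) = 3.6·73 + 1.51·71.5 = 370.765.
σ²_A = a²·σ²_T + b²·σ²_D + 2ab·Cov[T, D] with a = 3.6, b = 1.51.
= 3.6²·86.9 + 1.51²·43 + 2·3.6·1.51·(-49.46)
= 1126.224 + 98.0443 + (-537.72912) = 686.53918.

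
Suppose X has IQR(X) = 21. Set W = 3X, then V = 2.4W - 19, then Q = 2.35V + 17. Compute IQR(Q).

IQR(Q) = 355.32

IQR(W) = |3|·21 = 63.
IQR(V) = |2.4|·63 = 151.2.
IQR(Q) = |2.35|·151.2 = 355.32.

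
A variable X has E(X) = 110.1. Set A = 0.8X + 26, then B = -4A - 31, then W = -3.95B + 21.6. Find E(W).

E(W) = 1946.514

E(A) = 0.8·110.1 + 26 = 114.08.
E(B) = (-4)·114.08 + (-31) = -487.32.
E(W) = (-3.95)·(-487.32) + 21.6 = 1946.514.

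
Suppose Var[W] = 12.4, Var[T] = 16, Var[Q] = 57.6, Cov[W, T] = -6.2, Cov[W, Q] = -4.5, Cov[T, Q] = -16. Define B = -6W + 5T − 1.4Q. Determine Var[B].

Var[B] = a²·Var[W] + b²·Var[T] + c²·Var[Q] + 2ab·Cov[W, T] + 2ac·Cov[W, Q] + 2bc·Cov[T, Q], with a = -6, b = 5, c = -1.4.
= 446.4 + 400 + 112.896 + 372 + (-75.6) + 224
= 1479.696.

Var[B] = 1479.696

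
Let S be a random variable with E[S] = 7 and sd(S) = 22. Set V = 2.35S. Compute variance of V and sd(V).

variance of V = 2672.89, sd(V) = 51.7

V = 2.35S is linear with a = 2.35, b = 0.
variance of S = 22² = 484.
variance of V = a²·variance of S = 2.35²·484 = 2672.89.
sd(V) = |a|·sd(S) = |2.35|·22 = 51.7.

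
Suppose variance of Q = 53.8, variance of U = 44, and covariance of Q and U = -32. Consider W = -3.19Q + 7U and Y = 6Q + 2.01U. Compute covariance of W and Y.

By bilinearity, covariance of W and Y = ac·variance of Q + bd·variance of U + (ad+bc)·covariance of Q and U, with a=-3.19, b=7, c=6, d=2.01.
ac·variance of Q = (-3.19)·6·53.8 = -1029.732
bd·variance of U = 7·2.01·44 = 619.08
(ad+bc)·covariance of Q and U = (35.5881)·(-32) = -1138.8192
covariance of W and Y = -1029.732 + 619.08 + (-1138.8192) = -1549.4712.

covariance of W and Y = -1549.4712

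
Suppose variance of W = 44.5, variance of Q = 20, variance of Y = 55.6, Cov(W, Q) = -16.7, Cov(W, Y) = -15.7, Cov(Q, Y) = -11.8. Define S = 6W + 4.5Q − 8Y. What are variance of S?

variance of S = 7020.4

variance of S = a²·variance of W + b²·variance of Q + c²·variance of Y + 2ab·Cov(W, Q) + 2ac·Cov(W, Y) + 2bc·Cov(Q, Y), with a = 6, b = 4.5, c = -8.
= 1602 + 405 + 3558.4 + (-901.8) + 1507.2 + 849.6
= 7020.4.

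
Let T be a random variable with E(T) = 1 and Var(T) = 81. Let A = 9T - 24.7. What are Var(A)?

A = 9T - 24.7 is linear with a = 9, b = -24.7.
Var(A) = a²·Var(T) = 9²·81 = 6561 (the additive constant -24.7 does not affect variance).

Var(A) = 6561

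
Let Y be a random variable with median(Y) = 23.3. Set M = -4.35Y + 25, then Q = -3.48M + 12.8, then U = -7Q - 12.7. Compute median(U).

median(U) = -1962.3078

median(M) = (-4.35)·23.3 + 25 = -76.355.
median(Q) = (-3.48)·(-76.355) + 12.8 = 278.5154.
median(U) = (-7)·278.5154 + (-12.7) = -1962.3078.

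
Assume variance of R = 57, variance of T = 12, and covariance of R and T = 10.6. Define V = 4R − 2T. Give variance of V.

variance of V = a²·variance of R + b²·variance of T + 2ab·covariance of R and T with a = 4, b = -2.
= 4²·57 + (-2)²·12 + 2·4·(-2)·10.6
= 912 + 48 + (-169.6) = 790.4.

variance of V = 790.4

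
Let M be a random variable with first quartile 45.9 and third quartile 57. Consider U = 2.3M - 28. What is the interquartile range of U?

IQR of M = Q3 − Q1 = 57 − 45.9 = 11.1.
Under U = aM + b, IQR(U) = |a|·IQR(M) = |2.3|·11.1 = 25.53 (shifts cancel; spread scales by |a|).

IQR(U) = 25.53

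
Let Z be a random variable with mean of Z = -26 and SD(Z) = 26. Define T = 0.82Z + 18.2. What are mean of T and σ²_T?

T = 0.82Z + 18.2 is linear with a = 0.82, b = 18.2.
mean of T = a·mean of Z + b = 0.82·(-26) + 18.2 = -3.12.
σ²_Z = 26² = 676.
σ²_T = a²·σ²_Z = 0.82²·676 = 454.5424 (the additive constant 18.2 does not affect variance).

mean of T = -3.12, σ²_T = 454.5424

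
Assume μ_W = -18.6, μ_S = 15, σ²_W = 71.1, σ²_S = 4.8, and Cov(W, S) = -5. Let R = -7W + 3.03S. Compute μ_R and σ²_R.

μ_R = (-7)·μ_W + 3.03·μ_S = (-7)·(-18.6) + 3.03·15 = 175.65.
σ²_R = a²·σ²_W + b²·σ²_S + 2ab·Cov(W, S) with a = -7, b = 3.03.
= (-7)²·71.1 + 3.03²·4.8 + 2·(-7)·3.03·(-5)
= 3483.9 + 44.06832 + 212.1 = 3740.06832.

μ_R = 175.65, σ²_R = 3740.06832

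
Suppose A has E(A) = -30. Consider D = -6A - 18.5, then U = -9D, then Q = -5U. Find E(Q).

E(Q) = 7267.5

E(D) = (-6)·(-30) + (-18.5) = 161.5.
E(U) = (-9)·161.5 = -1453.5.
E(Q) = (-5)·(-1453.5) = 7267.5.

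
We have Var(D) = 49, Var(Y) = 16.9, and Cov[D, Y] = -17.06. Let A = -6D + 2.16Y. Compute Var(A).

Var(A) = a²·Var(D) + b²·Var(Y) + 2ab·Cov[D, Y] with a = -6, b = 2.16.
= (-6)²·49 + 2.16²·16.9 + 2·(-6)·2.16·(-17.06)
= 1764 + 78.84864 + 442.1952 = 2285.04384.

Var(A) = 2285.04384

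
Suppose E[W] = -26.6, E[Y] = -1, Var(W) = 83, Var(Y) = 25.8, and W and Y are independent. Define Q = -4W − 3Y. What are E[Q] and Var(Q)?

E[Q] = 109.4, Var(Q) = 1560.2

E[Q] = (-4)·E[W] + (-3)·E[Y] = (-4)·(-26.6) + (-3)·(-1) = 109.4.
Var(Q) = a²·Var(W) + b²·Var(Y) + 2ab·covariance of W and Y with a = -4, b = -3.
Independence gives covariance of W and Y = 0.
= (-4)²·83 + (-3)²·25.8 + 2·(-4)·(-3)·0
= 1328 + 232.2 + 0 = 1560.2.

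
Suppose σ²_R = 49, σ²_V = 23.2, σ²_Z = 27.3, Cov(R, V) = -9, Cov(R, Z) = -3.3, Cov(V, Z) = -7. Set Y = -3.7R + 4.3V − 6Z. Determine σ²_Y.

σ²_Y = a²·σ²_R + b²·σ²_V + c²·σ²_Z + 2ab·Cov(R, V) + 2ac·Cov(R, Z) + 2bc·Cov(V, Z), with a = -3.7, b = 4.3, c = -6.
= 670.81 + 428.968 + 982.8 + 286.38 + (-146.52) + 361.2
= 2583.638.

σ²_Y = 2583.638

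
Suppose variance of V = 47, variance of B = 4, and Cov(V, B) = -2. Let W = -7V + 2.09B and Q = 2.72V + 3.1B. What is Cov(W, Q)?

Cov(W, Q) = -836.9336

By bilinearity, Cov(W, Q) = ac·variance of V + bd·variance of B + (ad+bc)·Cov(V, B), with a=-7, b=2.09, c=2.72, d=3.1.
ac·variance of V = (-7)·2.72·47 = -894.88
bd·variance of B = 2.09·3.1·4 = 25.916
(ad+bc)·Cov(V, B) = (-16.0152)·(-2) = 32.0304
Cov(W, Q) = -894.88 + 25.916 + 32.0304 = -836.9336.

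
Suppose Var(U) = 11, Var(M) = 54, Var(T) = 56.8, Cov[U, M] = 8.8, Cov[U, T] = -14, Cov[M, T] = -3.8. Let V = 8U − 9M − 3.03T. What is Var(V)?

Var(V) = a²·Var(U) + b²·Var(M) + c²·Var(T) + 2ab·Cov[U, M] + 2ac·Cov[U, T] + 2bc·Cov[M, T], with a = 8, b = -9, c = -3.03.
= 704 + 4374 + 521.47512 + (-1267.2) + 678.72 + (-207.252)
= 4803.74312.

Var(V) = 4803.74312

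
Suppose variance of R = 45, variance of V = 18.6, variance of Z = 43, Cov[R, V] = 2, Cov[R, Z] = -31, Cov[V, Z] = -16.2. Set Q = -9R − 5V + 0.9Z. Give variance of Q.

variance of Q = 4972.83

variance of Q = a²·variance of R + b²·variance of V + c²·variance of Z + 2ab·Cov[R, V] + 2ac·Cov[R, Z] + 2bc·Cov[V, Z], with a = -9, b = -5, c = 0.9.
= 3645 + 465 + 34.83 + 180 + 502.2 + 145.8
= 4972.83.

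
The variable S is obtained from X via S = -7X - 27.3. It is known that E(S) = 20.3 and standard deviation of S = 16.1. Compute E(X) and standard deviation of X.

From S = -7X - 27.3: E(S) = a·E(X) + b, so E(X) = (E(S) − b)/a = (20.3 − (-27.3))/(-7) = -6.8.
standard deviation of S = |a|·standard deviation of X, so standard deviation of X = 16.1/|-7| = 2.3.

E(X) = -6.8, standard deviation of X = 2.3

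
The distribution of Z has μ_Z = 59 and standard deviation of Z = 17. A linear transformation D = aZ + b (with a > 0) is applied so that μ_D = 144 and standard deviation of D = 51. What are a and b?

standard deviation of D = a·standard deviation of Z (a > 0), so a = 51/17 = 3.
μ_D = a·μ_Z + b, so b = 144 − 3·59 = -33.

a = 3, b = -33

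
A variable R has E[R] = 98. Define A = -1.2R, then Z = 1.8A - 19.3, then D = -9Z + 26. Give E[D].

E[D] = 2104.82

E[A] = (-1.2)·98 = -117.6.
E[Z] = 1.8·(-117.6) + (-19.3) = -230.98.
E[D] = (-9)·(-230.98) + 26 = 2104.82.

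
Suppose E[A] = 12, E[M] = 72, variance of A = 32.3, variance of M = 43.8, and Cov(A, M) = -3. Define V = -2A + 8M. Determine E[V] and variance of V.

E[V] = (-2)·E[A] + 8·E[M] = (-2)·12 + 8·72 = 552.
variance of V = a²·variance of A + b²·variance of M + 2ab·Cov(A, M) with a = -2, b = 8.
= (-2)²·32.3 + 8²·43.8 + 2·(-2)·8·(-3)
= 129.2 + 2803.2 + 96 = 3028.4.

E[V] = 552, variance of V = 3028.4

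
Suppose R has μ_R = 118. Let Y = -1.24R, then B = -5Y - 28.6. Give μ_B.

μ_Y = (-1.24)·118 = -146.32.
μ_B = (-5)·(-146.32) + (-28.6) = 703.

μ_B = 703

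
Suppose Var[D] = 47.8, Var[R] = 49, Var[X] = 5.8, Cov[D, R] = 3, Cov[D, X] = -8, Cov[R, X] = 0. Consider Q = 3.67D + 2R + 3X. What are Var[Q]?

Var[Q] = a²·Var[D] + b²·Var[R] + c²·Var[X] + 2ab·Cov[D, R] + 2ac·Cov[D, X] + 2bc·Cov[R, X], with a = 3.67, b = 2, c = 3.
= 643.81342 + 196 + 52.2 + 44.04 + (-176.16) + 0
= 759.89342.

Var[Q] = 759.89342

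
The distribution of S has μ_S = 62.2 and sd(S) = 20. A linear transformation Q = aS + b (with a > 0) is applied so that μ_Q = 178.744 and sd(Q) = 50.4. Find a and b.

sd(Q) = a·sd(S) (a > 0), so a = 50.4/20 = 2.52.
μ_Q = a·μ_S + b, so b = 178.744 − 2.52·62.2 = 22.

a = 2.52, b = 22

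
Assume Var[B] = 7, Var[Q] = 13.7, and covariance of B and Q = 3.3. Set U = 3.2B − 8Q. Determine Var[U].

Var[U] = 779.52

Var[U] = a²·Var[B] + b²·Var[Q] + 2ab·covariance of B and Q with a = 3.2, b = -8.
= 3.2²·7 + (-8)²·13.7 + 2·3.2·(-8)·3.3
= 71.68 + 876.8 + (-168.96) = 779.52.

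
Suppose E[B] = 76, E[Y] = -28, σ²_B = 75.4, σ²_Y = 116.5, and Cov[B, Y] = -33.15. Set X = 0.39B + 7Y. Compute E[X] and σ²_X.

E[X] = 0.39·E[B] + 7·E[Y] = 0.39·76 + 7·(-28) = -166.36.
σ²_X = a²·σ²_B + b²·σ²_Y + 2ab·Cov[B, Y] with a = 0.39, b = 7.
= 0.39²·75.4 + 7²·116.5 + 2·0.39·7·(-33.15)
= 11.46834 + 5708.5 + (-180.999) = 5538.96934.

E[X] = -166.36, σ²_X = 5538.96934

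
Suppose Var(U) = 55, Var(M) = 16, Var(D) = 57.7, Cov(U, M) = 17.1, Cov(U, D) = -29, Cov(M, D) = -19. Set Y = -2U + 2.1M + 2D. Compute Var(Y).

Var(Y) = a²·Var(U) + b²·Var(M) + c²·Var(D) + 2ab·Cov(U, M) + 2ac·Cov(U, D) + 2bc·Cov(M, D), with a = -2, b = 2.1, c = 2.
= 220 + 70.56 + 230.8 + (-143.64) + 232 + (-159.6)
= 450.12.

Var(Y) = 450.12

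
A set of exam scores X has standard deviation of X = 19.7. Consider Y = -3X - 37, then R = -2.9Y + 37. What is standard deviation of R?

standard deviation of R = 171.39

standard deviation of Y = |-3|·19.7 = 59.1.
standard deviation of R = |-2.9|·59.1 = 171.39.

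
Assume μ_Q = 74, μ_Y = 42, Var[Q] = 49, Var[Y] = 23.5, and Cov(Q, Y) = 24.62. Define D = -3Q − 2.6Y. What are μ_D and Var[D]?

μ_D = (-3)·μ_Q + (-2.6)·μ_Y = (-3)·74 + (-2.6)·42 = -331.2.
Var[D] = a²·Var[Q] + b²·Var[Y] + 2ab·Cov(Q, Y) with a = -3, b = -2.6.
= (-3)²·49 + (-2.6)²·23.5 + 2·(-3)·(-2.6)·24.62
= 441 + 158.86 + 384.072 = 983.932.

μ_D = -331.2, Var[D] = 983.932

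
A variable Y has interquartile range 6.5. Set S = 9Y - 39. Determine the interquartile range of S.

IQR(S) = 58.5

Under S = aY + b, IQR(S) = |a|·IQR(Y) = |9|·6.5 = 58.5 (shifts cancel; spread scales by |a|).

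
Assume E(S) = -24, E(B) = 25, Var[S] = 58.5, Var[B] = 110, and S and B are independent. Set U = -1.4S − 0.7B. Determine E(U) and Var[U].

E(U) = 16.1, Var[U] = 168.56

E(U) = (-1.4)·E(S) + (-0.7)·E(B) = (-1.4)·(-24) + (-0.7)·25 = 16.1.
Var[U] = a²·Var[S] + b²·Var[B] + 2ab·Cov(S, B) with a = -1.4, b = -0.7.
Independence gives Cov(S, B) = 0.
= (-1.4)²·58.5 + (-0.7)²·110 + 2·(-1.4)·(-0.7)·0
= 114.66 + 53.9 + 0 = 168.56.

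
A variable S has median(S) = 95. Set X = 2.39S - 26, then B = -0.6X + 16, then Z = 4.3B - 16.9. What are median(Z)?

median(Z) = -466.809

median(X) = 2.39·95 + (-26) = 201.05.
median(B) = (-0.6)·201.05 + 16 = -104.63.
median(Z) = 4.3·(-104.63) + (-16.9) = -466.809.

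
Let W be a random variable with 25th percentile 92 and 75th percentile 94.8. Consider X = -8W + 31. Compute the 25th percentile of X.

Since a = -8 < 0 the transformation is decreasing, reversing order: the 25th percentile of X corresponds to the 75th percentile of W.
So P_{25}(X) = a·P_{75}(W) + b = (-8)·94.8 + 31 = -727.4.

25th percentile of X = -727.4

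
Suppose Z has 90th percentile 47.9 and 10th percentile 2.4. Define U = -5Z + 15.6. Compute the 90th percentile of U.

Since a = -5 < 0 the transformation is decreasing, reversing order: the 90th percentile of U corresponds to the 10th percentile of Z.
So P_{90}(U) = a·P_{10}(Z) + b = (-5)·2.4 + 15.6 = 3.6.

90th percentile of U = 3.6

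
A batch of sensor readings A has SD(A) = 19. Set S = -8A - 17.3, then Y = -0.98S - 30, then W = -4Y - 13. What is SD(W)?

SD(S) = |-8|·19 = 152.
SD(Y) = |-0.98|·152 = 148.96.
SD(W) = |-4|·148.96 = 595.84.

SD(W) = 595.84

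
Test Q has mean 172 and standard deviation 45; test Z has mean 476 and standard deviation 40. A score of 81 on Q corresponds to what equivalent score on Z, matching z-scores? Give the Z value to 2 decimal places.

z = (81 − 172)/45 ≈ -2.0222.
Z = 476 + z·40 = 476 + (81 − 172)·40/45 ≈ 395.11.

Z = 395.11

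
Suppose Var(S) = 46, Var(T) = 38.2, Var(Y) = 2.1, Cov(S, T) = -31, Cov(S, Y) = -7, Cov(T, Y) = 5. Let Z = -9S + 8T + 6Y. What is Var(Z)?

Var(Z) = 11946.4

Var(Z) = a²·Var(S) + b²·Var(T) + c²·Var(Y) + 2ab·Cov(S, T) + 2ac·Cov(S, Y) + 2bc·Cov(T, Y), with a = -9, b = 8, c = 6.
= 3726 + 2444.8 + 75.6 + 4464 + 756 + 480
= 11946.4.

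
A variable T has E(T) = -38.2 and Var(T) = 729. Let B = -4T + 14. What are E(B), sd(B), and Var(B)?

B = -4T + 14 is linear with a = -4, b = 14.
E(B) = a·E(T) + b = (-4)·(-38.2) + 14 = 166.8.
sd(T) = √729 = 27.
sd(B) = |a|·sd(T) = |-4|·27 = 108.
Var(B) = a²·Var(T) = (-4)²·729 = 11664 (the additive constant 14 does not affect variance).

E(B) = 166.8, sd(B) = 108, Var(B) = 11664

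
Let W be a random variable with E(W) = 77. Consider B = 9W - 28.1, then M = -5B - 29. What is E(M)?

E(M) = -3353.5

E(B) = 9·77 + (-28.1) = 664.9.
E(M) = (-5)·664.9 + (-29) = -3353.5.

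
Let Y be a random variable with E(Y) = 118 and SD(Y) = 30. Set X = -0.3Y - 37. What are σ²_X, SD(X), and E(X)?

X = -0.3Y - 37 is linear with a = -0.3, b = -37.
σ²_Y = 30² = 900.
σ²_X = a²·σ²_Y = (-0.3)²·900 = 81 (the additive constant -37 does not affect variance).
SD(X) = |a|·SD(Y) = |-0.3|·30 = 9.
E(X) = a·E(Y) + b = (-0.3)·118 + (-37) = -72.4.

σ²_X = 81, SD(X) = 9, E(X) = -72.4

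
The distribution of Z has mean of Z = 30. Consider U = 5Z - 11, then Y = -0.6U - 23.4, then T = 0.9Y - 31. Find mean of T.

mean of T = -127.12

mean of U = 5·30 + (-11) = 139.
mean of Y = (-0.6)·139 + (-23.4) = -106.8.
mean of T = 0.9·(-106.8) + (-31) = -127.12.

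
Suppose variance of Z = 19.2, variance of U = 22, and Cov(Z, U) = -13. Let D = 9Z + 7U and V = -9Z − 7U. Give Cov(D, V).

Cov(D, V) = -995.2

By bilinearity, Cov(D, V) = ac·variance of Z + bd·variance of U + (ad+bc)·Cov(Z, U), with a=9, b=7, c=-9, d=-7.
ac·variance of Z = 9·(-9)·19.2 = -1555.2
bd·variance of U = 7·(-7)·22 = -1078
(ad+bc)·Cov(Z, U) = (-126)·(-13) = 1638
Cov(D, V) = -1555.2 + (-1078) + 1638 = -995.2.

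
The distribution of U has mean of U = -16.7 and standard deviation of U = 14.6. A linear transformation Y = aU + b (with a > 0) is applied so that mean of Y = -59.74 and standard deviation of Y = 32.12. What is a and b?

a = 2.2, b = -23

standard deviation of Y = a·standard deviation of U (a > 0), so a = 32.12/14.6 = 2.2.
mean of Y = a·mean of U + b, so b = -59.74 − 2.2·(-16.7) = -23.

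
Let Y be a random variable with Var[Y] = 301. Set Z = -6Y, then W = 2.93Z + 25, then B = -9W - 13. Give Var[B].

Var[B] = 7535104.0884

Var[Z] = (-6)²·301 = 10836.
Var[W] = 2.93²·10836 = 93025.9764.
Var[B] = (-9)²·93025.9764 = 7535104.0884.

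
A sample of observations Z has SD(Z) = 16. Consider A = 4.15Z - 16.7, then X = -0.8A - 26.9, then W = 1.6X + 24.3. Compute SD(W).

SD(A) = |4.15|·16 = 66.4.
SD(X) = |-0.8|·66.4 = 53.12.
SD(W) = |1.6|·53.12 = 84.992.

SD(W) = 84.992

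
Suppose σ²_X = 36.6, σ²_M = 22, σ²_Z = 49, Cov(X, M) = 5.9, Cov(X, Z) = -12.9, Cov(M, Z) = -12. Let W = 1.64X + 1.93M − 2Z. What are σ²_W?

σ²_W = 591.00052

σ²_W = a²·σ²_X + b²·σ²_M + c²·σ²_Z + 2ab·Cov(X, M) + 2ac·Cov(X, Z) + 2bc·Cov(M, Z), with a = 1.64, b = 1.93, c = -2.
= 98.43936 + 81.9478 + 196 + 37.34936 + 84.624 + 92.64
= 591.00052.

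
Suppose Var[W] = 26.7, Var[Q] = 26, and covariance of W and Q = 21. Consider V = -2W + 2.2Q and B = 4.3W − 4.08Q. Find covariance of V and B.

By bilinearity, covariance of V and B = ac·Var[W] + bd·Var[Q] + (ad+bc)·covariance of W and Q, with a=-2, b=2.2, c=4.3, d=-4.08.
ac·Var[W] = (-2)·4.3·26.7 = -229.62
bd·Var[Q] = 2.2·(-4.08)·26 = -233.376
(ad+bc)·covariance of W and Q = (17.62)·21 = 370.02
covariance of V and B = -229.62 + (-233.376) + 370.02 = -92.976.

covariance of V and B = -92.976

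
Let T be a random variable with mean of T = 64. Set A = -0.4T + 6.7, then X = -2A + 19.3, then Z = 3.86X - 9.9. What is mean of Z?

mean of A = (-0.4)·64 + 6.7 = -18.9.
mean of X = (-2)·(-18.9) + 19.3 = 57.1.
mean of Z = 3.86·57.1 + (-9.9) = 210.506.

mean of Z = 210.506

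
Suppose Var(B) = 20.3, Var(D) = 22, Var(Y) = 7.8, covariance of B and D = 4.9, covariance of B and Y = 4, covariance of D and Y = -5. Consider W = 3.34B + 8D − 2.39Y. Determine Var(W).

Var(W) = a²·Var(B) + b²·Var(D) + c²·Var(Y) + 2ab·covariance of B and D + 2ac·covariance of B and Y + 2bc·covariance of D and Y, with a = 3.34, b = 8, c = -2.39.
= 226.45868 + 1408 + 44.55438 + 261.856 + (-63.8608) + 191.2
= 2068.20826.

Var(W) = 2068.20826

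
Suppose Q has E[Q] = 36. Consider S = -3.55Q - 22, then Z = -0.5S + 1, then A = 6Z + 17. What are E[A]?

E[A] = 472.4

E[S] = (-3.55)·36 + (-22) = -149.8.
E[Z] = (-0.5)·(-149.8) + 1 = 75.9.
E[A] = 6·75.9 + 17 = 472.4.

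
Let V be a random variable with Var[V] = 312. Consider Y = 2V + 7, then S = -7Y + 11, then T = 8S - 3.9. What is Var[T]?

Var[T] = 3913728

Var[Y] = 2²·312 = 1248.
Var[S] = (-7)²·1248 = 61152.
Var[T] = 8²·61152 = 3913728.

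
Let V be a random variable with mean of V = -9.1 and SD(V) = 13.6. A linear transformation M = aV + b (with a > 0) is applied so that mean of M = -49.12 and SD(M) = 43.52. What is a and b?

a = 3.2, b = -20

SD(M) = a·SD(V) (a > 0), so a = 43.52/13.6 = 3.2.
mean of M = a·mean of V + b, so b = -49.12 − 3.2·(-9.1) = -20.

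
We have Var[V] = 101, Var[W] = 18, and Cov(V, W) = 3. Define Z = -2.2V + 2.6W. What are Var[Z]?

Var[Z] = 576.2

Var[Z] = a²·Var[V] + b²·Var[W] + 2ab·Cov(V, W) with a = -2.2, b = 2.6.
= (-2.2)²·101 + 2.6²·18 + 2·(-2.2)·2.6·3
= 488.84 + 121.68 + (-34.32) = 576.2.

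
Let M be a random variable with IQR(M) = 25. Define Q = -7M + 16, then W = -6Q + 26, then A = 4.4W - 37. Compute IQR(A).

IQR(Q) = |-7|·25 = 175.
IQR(W) = |-6|·175 = 1050.
IQR(A) = |4.4|·1050 = 4620.

IQR(A) = 4620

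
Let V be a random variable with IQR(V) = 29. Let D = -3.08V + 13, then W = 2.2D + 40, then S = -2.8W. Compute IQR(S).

IQR(D) = |-3.08|·29 = 89.32.
IQR(W) = |2.2|·89.32 = 196.504.
IQR(S) = |-2.8|·196.504 = 550.2112.

IQR(S) = 550.2112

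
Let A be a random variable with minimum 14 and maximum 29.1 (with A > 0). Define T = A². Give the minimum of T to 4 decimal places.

A² is increasing on this domain, so min(T) comes from min(A) = 14: min(T) = square(14) = 196.

min(T) = 196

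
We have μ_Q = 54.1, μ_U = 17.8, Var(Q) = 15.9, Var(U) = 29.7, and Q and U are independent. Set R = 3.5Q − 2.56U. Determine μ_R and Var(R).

μ_R = 143.782, Var(R) = 389.41692

μ_R = 3.5·μ_Q + (-2.56)·μ_U = 3.5·54.1 + (-2.56)·17.8 = 143.782.
Var(R) = a²·Var(Q) + b²·Var(U) + 2ab·Cov(Q, U) with a = 3.5, b = -2.56.
Independence gives Cov(Q, U) = 0.
= 3.5²·15.9 + (-2.56)²·29.7 + 2·3.5·(-2.56)·0
= 194.775 + 194.64192 + 0 = 389.41692.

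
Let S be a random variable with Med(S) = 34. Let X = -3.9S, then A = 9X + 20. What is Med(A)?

Med(A) = -1173.4

Med(X) = (-3.9)·34 = -132.6.
Med(A) = 9·(-132.6) + 20 = -1173.4.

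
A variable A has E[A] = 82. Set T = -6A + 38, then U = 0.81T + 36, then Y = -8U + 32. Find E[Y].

E[T] = (-6)·82 + 38 = -454.
E[U] = 0.81·(-454) + 36 = -331.74.
E[Y] = (-8)·(-331.74) + 32 = 2685.92.

E[Y] = 2685.92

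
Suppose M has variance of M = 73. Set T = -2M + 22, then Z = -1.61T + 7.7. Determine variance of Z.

variance of T = (-2)²·73 = 292.
variance of Z = (-1.61)²·292 = 756.8932.

variance of Z = 756.8932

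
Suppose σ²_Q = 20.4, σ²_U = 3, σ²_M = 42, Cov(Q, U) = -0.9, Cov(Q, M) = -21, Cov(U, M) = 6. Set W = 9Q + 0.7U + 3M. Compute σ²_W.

σ²_W = 911.73

σ²_W = a²·σ²_Q + b²·σ²_U + c²·σ²_M + 2ab·Cov(Q, U) + 2ac·Cov(Q, M) + 2bc·Cov(U, M), with a = 9, b = 0.7, c = 3.
= 1652.4 + 1.47 + 378 + (-11.34) + (-1134) + 25.2
= 911.73.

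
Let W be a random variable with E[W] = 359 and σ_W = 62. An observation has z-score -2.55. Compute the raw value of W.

W = E[W] + z·σ_W = 359 + (-2.55)·62 = 200.9.

W = 200.9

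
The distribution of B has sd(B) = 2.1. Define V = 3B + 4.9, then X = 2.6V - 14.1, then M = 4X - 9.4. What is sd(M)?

sd(V) = |3|·2.1 = 6.3.
sd(X) = |2.6|·6.3 = 16.38.
sd(M) = |4|·16.38 = 65.52.

sd(M) = 65.52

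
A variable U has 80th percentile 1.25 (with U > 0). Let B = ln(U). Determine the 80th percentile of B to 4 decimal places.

ln(U) is increasing, so P_{80}(B) = g(P_{80}(U)) ≈ 0.2231.

80th percentile of B = 0.2231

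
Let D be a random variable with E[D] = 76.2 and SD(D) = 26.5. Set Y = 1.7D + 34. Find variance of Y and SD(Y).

Y = 1.7D + 34 is linear with a = 1.7, b = 34.
variance of D = 26.5² = 702.25.
variance of Y = a²·variance of D = 1.7²·702.25 = 2029.5025 (the additive constant 34 does not affect variance).
SD(Y) = |a|·SD(D) = |1.7|·26.5 = 45.05.

variance of Y = 2029.5025, SD(Y) = 45.05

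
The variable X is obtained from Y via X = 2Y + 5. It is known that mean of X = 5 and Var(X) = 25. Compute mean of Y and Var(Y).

From X = 2Y + 5: mean of X = a·mean of Y + b, so mean of Y = (mean of X − b)/a = (5 − 5)/2 = 0.
Var(X) = a²·Var(Y), so Var(Y) = 25/2² = 6.25.

mean of Y = 0, Var(Y) = 6.25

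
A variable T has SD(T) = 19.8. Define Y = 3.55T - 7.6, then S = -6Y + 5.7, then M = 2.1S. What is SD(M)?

SD(M) = 885.654

SD(Y) = |3.55|·19.8 = 70.29.
SD(S) = |-6|·70.29 = 421.74.
SD(M) = |2.1|·421.74 = 885.654.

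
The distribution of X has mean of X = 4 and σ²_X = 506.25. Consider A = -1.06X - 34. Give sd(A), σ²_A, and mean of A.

A = -1.06X - 34 is linear with a = -1.06, b = -34.
sd(X) = √506.25 = 22.5.
sd(A) = |a|·sd(X) = |-1.06|·22.5 = 23.85.
σ²_A = a²·σ²_X = (-1.06)²·506.25 = 568.8225 (the additive constant -34 does not affect variance).
mean of A = a·mean of X + b = (-1.06)·4 + (-34) = -38.24.

sd(A) = 23.85, σ²_A = 568.8225, mean of A = -38.24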